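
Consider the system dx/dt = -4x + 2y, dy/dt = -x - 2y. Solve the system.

x(t) = K_1e^(-3t)sin(t) - K_1e^(-3t)cos(t) - K_2e^(-3t)sin(t) - K_2e^(-3t)cos(t), y(t) = K_1e^(-3t)sin(t) - K_2e^(-3t)cos(t)

Coefficient matrix A = [[-4, 2], [-1, -2]].
Characteristic polynomial det(A - λI) = λ^2 + 6λ + 10 = 0.
Eigenvalues λ = -3 ± i (complex conjugate pair).
For λ=-3+i: an eigenvector is (-1,0) - i(1,1) = (-1 - i, 0 - i).
A real fundamental pair from Re and Im of e^((-3+i)t)v: X_1 = e^(-3t)(cos(t)·(-1,0) + sin(t)·(1,1)), X_2 = e^(-3t)(sin(t)·(-1,0) - cos(t)·(1,1)).
General solution: K_1X_1 + K_2X_2.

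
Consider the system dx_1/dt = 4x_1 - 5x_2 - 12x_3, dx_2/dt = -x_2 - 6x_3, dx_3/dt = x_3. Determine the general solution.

Coefficient matrix A = [[4, -5, -12], [0, -1, -6], [0, 0, 1]].
det(A - λI) = 0 gives eigenvalues λ = 4, -1, 1.
For λ=4: eigenvector (1,0,0).
For λ=-1: eigenvector (1,1,0).
For λ=1: eigenvector (-1,-3,1).
General solution: K_1e^(4t)(1,0,0) + K_2e^(-t)(1,1,0) + K_3e^(t)(-1,-3,1).

x_1(t) = K_1e^(4t) + K_2e^(-t) - K_3e^(t), x_2(t) = K_2e^(-t) - 3K_3e^(t), x_3(t) = K_3e^(t)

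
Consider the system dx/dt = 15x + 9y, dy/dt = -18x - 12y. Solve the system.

Coefficient matrix A = [[15, 9], [-18, -12]].
Characteristic polynomial det(A - λI) = λ^2 - 3λ - 18 = 0.
Eigenvalues λ = -3, 6.
For λ=-3: (A-λI) row 1 is [18, 9], so an eigenvector is (1, -2).
For λ=6: (A-λI) row 1 is [9, 9], so an eigenvector is (1, -1).
General solution: c_1e^(-3t)(1,-2) + c_2e^(6t)(1,-1).

x(t) = c_1e^(-3t) + c_2e^(6t), y(t) = -2c_1e^(-3t) - c_2e^(6t)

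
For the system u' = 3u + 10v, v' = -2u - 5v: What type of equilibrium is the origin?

stable spiral

A = [[3,10],[-2,-5]]; det(A-λI) = λ^2 + 2λ + 5.
λ = -1 ± 2i: negative real part.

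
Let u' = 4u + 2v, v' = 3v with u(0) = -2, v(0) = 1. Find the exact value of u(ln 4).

-128

A = [[4,2],[0,3]]; eigenvalues λ = 3, 4.
Eigenvectors: (-2,1) for λ=3, (-1,0) for λ=4.
From the initial condition, c_1 = 1, c_2 = 0.
u(ln 4) = (1)(4^3)(-2) + (0)(4^4)(-1) = -128.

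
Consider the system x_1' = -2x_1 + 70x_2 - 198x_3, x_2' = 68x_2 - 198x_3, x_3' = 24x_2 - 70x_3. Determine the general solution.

Coefficient matrix A = [[-2, 70, -198], [0, 68, -198], [0, 24, -70]].
det(A - λI) = 0 gives eigenvalues λ = 2, -4, -2.
For λ=2: eigenvector (3,3,1).
For λ=-4: eigenvector (-11,-11,-4).
For λ=-2: eigenvector (1,0,0).
General solution: C_1e^(2t)(3,3,1) + C_2e^(-4t)(-11,-11,-4) + C_3e^(-2t)(1,0,0).

x_1(t) = 3C_1e^(2t) - 11C_2e^(-4t) + C_3e^(-2t), x_2(t) = 3C_1e^(2t) - 11C_2e^(-4t), x_3(t) = C_1e^(2t) - 4C_2e^(-4t)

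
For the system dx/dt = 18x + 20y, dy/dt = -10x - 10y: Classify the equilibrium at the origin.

unstable spiral

A = [[18,20],[-10,-10]]; det(A-λI) = λ^2 - 8λ + 20.
λ = 4 ± 2i: positive real part.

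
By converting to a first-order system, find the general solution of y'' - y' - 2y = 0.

y(t) = K_1e^(-t) + K_2e^(2t)

Let x_1 = y, x_2 = y'. Then x_1' = x_2 and x_2' = 2x_1 + x_2.
A = [[0,1],[2,1]]; det(A-λI) = λ^2 - λ - 2.
Eigenvalues λ = -1, 2 with eigenvectors (1,-1), (1,2).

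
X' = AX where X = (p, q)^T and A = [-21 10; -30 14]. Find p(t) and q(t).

p(t) = -2C_1e^(-6t) + C_2e^(-t), q(t) = -3C_1e^(-6t) + 2C_2e^(-t)

Coefficient matrix A = [[-21, 10], [-30, 14]].
Characteristic polynomial det(A - λI) = λ^2 + 7λ + 6 = 0.
Eigenvalues λ = -6, -1.
For λ=-6: (A-λI) row 1 is [-15, 10], so an eigenvector is (-2, -3).
For λ=-1: (A-λI) row 1 is [-20, 10], so an eigenvector is (1, 2).
General solution: C_1e^(-6t)(-2,-3) + C_2e^(-t)(1,2).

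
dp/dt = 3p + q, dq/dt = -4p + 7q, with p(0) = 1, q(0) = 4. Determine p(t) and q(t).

Coefficient matrix A = [[3, 1], [-4, 7]].
Characteristic polynomial det(A - λI) = λ^2 - 10λ + 25 = 0.
Single eigenvalue λ = 5 with algebraic multiplicity 2.
Eigenvector v = (1,2); generalized eigenvector w with (A-λI)w=v is (-1,-1).
General solution: e^(5t)[c_1·v + c_2·(t·v + w)].
Applying p(0)=1, q(0)=4 gives c_1=3, c_2=2.

p(t) = 2te^(5t) + e^(5t), q(t) = 4te^(5t) + 4e^(5t)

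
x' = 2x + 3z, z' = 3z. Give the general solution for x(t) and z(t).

x(t) = -C_1e^(2t) - 3C_2e^(3t), z(t) = -C_2e^(3t)

Coefficient matrix A = [[2, 3], [0, 3]].
Characteristic polynomial det(A - λI) = λ^2 - 5λ + 6 = 0.
Eigenvalues λ = 2, 3.
For λ=2: (A-λI) row 1 is [0, 3], so an eigenvector is (-1, 0).
For λ=3: (A-λI) row 1 is [-1, 3], so an eigenvector is (-3, -1).
General solution: C_1e^(2t)(-1,0) + C_2e^(3t)(-3,-1).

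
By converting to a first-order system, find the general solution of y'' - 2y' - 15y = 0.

Let x_1 = y, x_2 = y'. Then x_1' = x_2 and x_2' = 15x_1 + 2x_2.
A = [[0,1],[15,2]]; det(A-λI) = λ^2 - 2λ - 15.
Eigenvalues λ = 5, -3 with eigenvectors (1,5), (1,-3).

y(t) = K_1e^(5t) + K_2e^(-3t)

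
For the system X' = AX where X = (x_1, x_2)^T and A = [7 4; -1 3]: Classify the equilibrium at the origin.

unstable improper node

A = [[7,4],[-1,3]]; det(A-λI) = λ^2 - 10λ + 25.
repeated λ = 5 with a single eigenvector.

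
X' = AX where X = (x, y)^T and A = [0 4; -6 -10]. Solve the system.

Coefficient matrix A = [[0, 4], [-6, -10]].
Characteristic polynomial det(A - λI) = λ^2 + 10λ + 24 = 0.
Eigenvalues λ = -4, -6.
For λ=-4: (A-λI) row 1 is [4, 4], so an eigenvector is (-1, 1).
For λ=-6: (A-λI) row 1 is [6, 4], so an eigenvector is (-2, 3).
General solution: C_1e^(-4t)(-1,1) + C_2e^(-6t)(-2,3).

x(t) = -C_1e^(-4t) - 2C_2e^(-6t), y(t) = C_1e^(-4t) + 3C_2e^(-6t)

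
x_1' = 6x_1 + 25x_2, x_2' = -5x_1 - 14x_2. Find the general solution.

Coefficient matrix A = [[6, 25], [-5, -14]].
Characteristic polynomial det(A - λI) = λ^2 + 8λ + 41 = 0.
Eigenvalues λ = -4 ± 5i (complex conjugate pair).
For λ=-4+5i: an eigenvector is (1,0) - i(2,-1) = (1 - 2i, 0 + i).
A real fundamental pair from Re and Im of e^((-4+5i)t)v: X_1 = e^(-4t)(cos(5t)·(1,0) + sin(5t)·(2,-1)), X_2 = e^(-4t)(sin(5t)·(1,0) - cos(5t)·(2,-1)).
General solution: K_1X_1 + K_2X_2.

x_1(t) = 2K_1e^(-4t)sin(5t) + K_1e^(-4t)cos(5t) + K_2e^(-4t)sin(5t) - 2K_2e^(-4t)cos(5t), x_2(t) = -K_1e^(-4t)sin(5t) + K_2e^(-4t)cos(5t)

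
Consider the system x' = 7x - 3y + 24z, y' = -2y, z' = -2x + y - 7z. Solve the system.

Coefficient matrix A = [[7, -3, 24], [0, -2, 0], [-2, 1, -7]].
det(A - λI) = 0 gives eigenvalues λ = -1, -2, 1.
For λ=-1: eigenvector (3,0,-1).
For λ=-2: eigenvector (3,1,-1).
For λ=1: eigenvector (4,0,-1).
General solution: K_1e^(-t)(3,0,-1) + K_2e^(-2t)(3,1,-1) + K_3e^(t)(4,0,-1).

x(t) = 3K_1e^(-t) + 3K_2e^(-2t) + 4K_3e^(t), y(t) = K_2e^(-2t), z(t) = -K_1e^(-t) - K_2e^(-2t) - K_3e^(t)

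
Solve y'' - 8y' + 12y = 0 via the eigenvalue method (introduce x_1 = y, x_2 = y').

y(t) = C_1e^(2t) + C_2e^(6t)

Let x_1 = y, x_2 = y'. Then x_1' = x_2 and x_2' = -12x_1 + 8x_2.
A = [[0,1],[-12,8]]; det(A-λI) = λ^2 - 8λ + 12.
Eigenvalues λ = 2, 6 with eigenvectors (1,2), (1,6).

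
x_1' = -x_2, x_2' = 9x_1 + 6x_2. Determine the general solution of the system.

x_1(t) = -c_1e^(3t) - c_2te^(3t) + c_2e^(3t), x_2(t) = 3c_1e^(3t) + 3c_2te^(3t) - 2c_2e^(3t)

Coefficient matrix A = [[0, -1], [9, 6]].
Characteristic polynomial det(A - λI) = λ^2 - 6λ + 9 = 0.
Single eigenvalue λ = 3 with algebraic multiplicity 2.
Eigenvector v = (-1,3); generalized eigenvector w with (A-λI)w=v is (1,-2).
General solution: e^(3t)[c_1·v + c_2·(t·v + w)].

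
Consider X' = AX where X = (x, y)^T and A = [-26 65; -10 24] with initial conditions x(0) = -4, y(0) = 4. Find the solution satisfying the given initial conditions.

Coefficient matrix A = [[-26, 65], [-10, 24]].
Characteristic polynomial det(A - λI) = λ^2 + 2λ + 26 = 0.
Eigenvalues λ = -1 ± 5i (complex conjugate pair).
For λ=-1+5i: an eigenvector is (3,1) - i(-2,-1) = (3 + 2i, 1 + i).
A real fundamental pair from Re and Im of e^((-1+5i)t)v: X_1 = e^(-t)(cos(5t)·(3,1) + sin(5t)·(-2,-1)), X_2 = e^(-t)(sin(5t)·(3,1) - cos(5t)·(-2,-1)).
General solution: C_1X_1 + C_2X_2.
Applying x(0)=-4, y(0)=4 gives C_1=-12, C_2=16.

x(t) = 72e^(-t)sin(5t) - 4e^(-t)cos(5t), y(t) = 28e^(-t)sin(5t) + 4e^(-t)cos(5t)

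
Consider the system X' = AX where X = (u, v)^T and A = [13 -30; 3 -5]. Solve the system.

Coefficient matrix A = [[13, -30], [3, -5]].
Characteristic polynomial det(A - λI) = λ^2 - 8λ + 25 = 0.
Eigenvalues λ = 4 ± 3i (complex conjugate pair).
For λ=4+3i: an eigenvector is (3,1) - i(-1,0) = (3 + i, 1).
A real fundamental pair from Re and Im of e^((4+3i)t)v: X_1 = e^(4t)(cos(3t)·(3,1) + sin(3t)·(-1,0)), X_2 = e^(4t)(sin(3t)·(3,1) - cos(3t)·(-1,0)).
General solution: C_1X_1 + C_2X_2.

u(t) = -C_1e^(4t)sin(3t) + 3C_1e^(4t)cos(3t) + 3C_2e^(4t)sin(3t) + C_2e^(4t)cos(3t), v(t) = C_1e^(4t)cos(3t) + C_2e^(4t)sin(3t)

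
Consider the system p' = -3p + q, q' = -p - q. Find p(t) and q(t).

p(t) = -C_1e^(-2t) - C_2te^(-2t) + C_2e^(-2t), q(t) = -C_1e^(-2t) - C_2te^(-2t)

Coefficient matrix A = [[-3, 1], [-1, -1]].
Characteristic polynomial det(A - λI) = λ^2 + 4λ + 4 = 0.
Single eigenvalue λ = -2 with algebraic multiplicity 2.
Eigenvector v = (-1,-1); generalized eigenvector w with (A-λI)w=v is (1,0).
General solution: e^(-2t)[C_1·v + C_2·(t·v + w)].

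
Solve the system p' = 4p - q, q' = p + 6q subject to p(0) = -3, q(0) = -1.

p(t) = 4te^(5t) - 3e^(5t), q(t) = -4te^(5t) - e^(5t)

Coefficient matrix A = [[4, -1], [1, 6]].
Characteristic polynomial det(A - λI) = λ^2 - 10λ + 25 = 0.
Single eigenvalue λ = 5 with algebraic multiplicity 2.
Eigenvector v = (-1,1); generalized eigenvector w with (A-λI)w=v is (0,1).
General solution: e^(5t)[C_1·v + C_2·(t·v + w)].
Applying p(0)=-3, q(0)=-1 gives C_1=3, C_2=-4.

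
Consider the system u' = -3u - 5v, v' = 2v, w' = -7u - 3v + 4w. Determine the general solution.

u(t) = K_1e^(-3t) - K_2e^(2t), v(t) = K_2e^(2t), w(t) = K_1e^(-3t) - 2K_2e^(2t) + K_3e^(4t)

Coefficient matrix A = [[-3, -5, 0], [0, 2, 0], [-7, -3, 4]].
det(A - λI) = 0 gives eigenvalues λ = -3, 2, 4.
For λ=-3: eigenvector (1,0,1).
For λ=2: eigenvector (-1,1,-2).
For λ=4: eigenvector (0,0,1).
General solution: K_1e^(-3t)(1,0,1) + K_2e^(2t)(-1,1,-2) + K_3e^(4t)(0,0,1).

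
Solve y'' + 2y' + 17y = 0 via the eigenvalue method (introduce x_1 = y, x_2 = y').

Let x_1 = y, x_2 = y'. Then x_1' = x_2 and x_2' = -17x_1 - 2x_2.
A = [[0,1],[-17,-2]]; det(A-λI) = λ^2 + 2λ + 17.
Eigenvalues λ = -1 ± 4i.

y(t) = c_1e^(-t)cos(4t) + c_2e^(-t)sin(4t)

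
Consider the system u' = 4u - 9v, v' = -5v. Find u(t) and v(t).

Coefficient matrix A = [[4, -9], [0, -5]].
Characteristic polynomial det(A - λI) = λ^2 + λ - 20 = 0.
Eigenvalues λ = -5, 4.
For λ=-5: (A-λI) row 1 is [9, -9], so an eigenvector is (-1, -1).
For λ=4: (A-λI) row 1 is [0, -9], so an eigenvector is (1, 0).
General solution: K_1e^(-5t)(-1,-1) + K_2e^(4t)(1,0).

u(t) = -K_1e^(-5t) + K_2e^(4t), v(t) = -K_1e^(-5t)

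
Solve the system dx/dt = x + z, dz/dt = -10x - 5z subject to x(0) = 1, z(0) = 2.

x(t) = 5e^(-2t)sin(t) + e^(-2t)cos(t), z(t) = -16e^(-2t)sin(t) + 2e^(-2t)cos(t)

Coefficient matrix A = [[1, 1], [-10, -5]].
Characteristic polynomial det(A - λI) = λ^2 + 4λ + 5 = 0.
Eigenvalues λ = -2 ± i (complex conjugate pair).
For λ=-2+i: an eigenvector is (0,1) - i(1,-3) = (0 - i, 1 + 3i).
A real fundamental pair from Re and Im of e^((-2+i)t)v: X_1 = e^(-2t)(cos(t)·(0,1) + sin(t)·(1,-3)), X_2 = e^(-2t)(sin(t)·(0,1) - cos(t)·(1,-3)).
General solution: c_1X_1 + c_2X_2.
Applying x(0)=1, z(0)=2 gives c_1=5, c_2=-1.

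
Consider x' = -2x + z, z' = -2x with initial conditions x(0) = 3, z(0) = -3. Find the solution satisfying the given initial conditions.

Coefficient matrix A = [[-2, 1], [-2, 0]].
Characteristic polynomial det(A - λI) = λ^2 + 2λ + 2 = 0.
Eigenvalues λ = -1 ± i (complex conjugate pair).
For λ=-1+i: an eigenvector is (-1,-1) - i(0,1) = (-1, -1 - i).
A real fundamental pair from Re and Im of e^((-1+i)t)v: X_1 = e^(-t)(cos(t)·(-1,-1) + sin(t)·(0,1)), X_2 = e^(-t)(sin(t)·(-1,-1) - cos(t)·(0,1)).
General solution: K_1X_1 + K_2X_2.
Applying x(0)=3, z(0)=-3 gives K_1=-3, K_2=6.

x(t) = -6e^(-t)sin(t) + 3e^(-t)cos(t), z(t) = -9e^(-t)sin(t) - 3e^(-t)cos(t)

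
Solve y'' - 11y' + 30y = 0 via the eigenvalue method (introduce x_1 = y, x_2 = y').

y(t) = K_1e^(5t) + K_2e^(6t)

Let x_1 = y, x_2 = y'. Then x_1' = x_2 and x_2' = -30x_1 + 11x_2.
A = [[0,1],[-30,11]]; det(A-λI) = λ^2 - 11λ + 30.
Eigenvalues λ = 5, 6 with eigenvectors (1,5), (1,6).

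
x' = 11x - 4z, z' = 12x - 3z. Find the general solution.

x(t) = 2c_1e^(5t) - c_2e^(3t), z(t) = 3c_1e^(5t) - 2c_2e^(3t)

Coefficient matrix A = [[11, -4], [12, -3]].
Characteristic polynomial det(A - λI) = λ^2 - 8λ + 15 = 0.
Eigenvalues λ = 5, 3.
For λ=5: (A-λI) row 1 is [6, -4], so an eigenvector is (2, 3).
For λ=3: (A-λI) row 1 is [8, -4], so an eigenvector is (-1, -2).
General solution: c_1e^(5t)(2,3) + c_2e^(3t)(-1,-2).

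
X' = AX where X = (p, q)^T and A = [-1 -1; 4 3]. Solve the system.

Coefficient matrix A = [[-1, -1], [4, 3]].
Characteristic polynomial det(A - λI) = λ^2 - 2λ + 1 = 0.
Single eigenvalue λ = 1 with algebraic multiplicity 2.
Eigenvector v = (-1,2); generalized eigenvector w with (A-λI)w=v is (1,-1).
General solution: e^(t)[C_1·v + C_2·(t·v + w)].

p(t) = -C_1e^(t) - C_2te^(t) + C_2e^(t), q(t) = 2C_1e^(t) + 2C_2te^(t) - C_2e^(t)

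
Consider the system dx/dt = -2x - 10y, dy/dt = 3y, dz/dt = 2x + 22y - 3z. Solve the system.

x(t) = K_1e^(-2t) - 2K_2e^(3t), y(t) = K_2e^(3t), z(t) = 2K_1e^(-2t) + 3K_2e^(3t) + K_3e^(-3t)

Coefficient matrix A = [[-2, -10, 0], [0, 3, 0], [2, 22, -3]].
det(A - λI) = 0 gives eigenvalues λ = -2, 3, -3.
For λ=-2: eigenvector (1,0,2).
For λ=3: eigenvector (-2,1,3).
For λ=-3: eigenvector (0,0,1).
General solution: K_1e^(-2t)(1,0,2) + K_2e^(3t)(-2,1,3) + K_3e^(-3t)(0,0,1).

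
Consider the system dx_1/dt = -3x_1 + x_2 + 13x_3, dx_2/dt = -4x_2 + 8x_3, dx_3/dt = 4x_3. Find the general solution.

x_1(t) = c_1e^(-3t) - c_2e^(-4t) + 2c_3e^(4t), x_2(t) = c_2e^(-4t) + c_3e^(4t), x_3(t) = c_3e^(4t)

Coefficient matrix A = [[-3, 1, 13], [0, -4, 8], [0, 0, 4]].
det(A - λI) = 0 gives eigenvalues λ = -3, -4, 4.
For λ=-3: eigenvector (1,0,0).
For λ=-4: eigenvector (-1,1,0).
For λ=4: eigenvector (2,1,1).
General solution: c_1e^(-3t)(1,0,0) + c_2e^(-4t)(-1,1,0) + c_3e^(4t)(2,1,1).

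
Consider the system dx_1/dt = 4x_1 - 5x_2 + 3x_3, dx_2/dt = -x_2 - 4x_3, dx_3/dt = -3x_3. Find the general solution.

Coefficient matrix A = [[4, -5, 3], [0, -1, -4], [0, 0, -3]].
det(A - λI) = 0 gives eigenvalues λ = -3, 4, -1.
For λ=-3: eigenvector (-1,-2,-1).
For λ=4: eigenvector (1,0,0).
For λ=-1: eigenvector (1,1,0).
General solution: K_1e^(-3t)(-1,-2,-1) + K_2e^(4t)(1,0,0) + K_3e^(-t)(1,1,0).

x_1(t) = -K_1e^(-3t) + K_2e^(4t) + K_3e^(-t), x_2(t) = -2K_1e^(-3t) + K_3e^(-t), x_3(t) = -K_1e^(-3t)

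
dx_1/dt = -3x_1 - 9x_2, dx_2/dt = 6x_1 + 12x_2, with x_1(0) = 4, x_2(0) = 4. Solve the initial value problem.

x_1(t) = -20e^(6t) + 24e^(3t), x_2(t) = 20e^(6t) - 16e^(3t)

Coefficient matrix A = [[-3, -9], [6, 12]].
Characteristic polynomial det(A - λI) = λ^2 - 9λ + 18 = 0.
Eigenvalues λ = 3, 6.
For λ=3: (A-λI) row 1 is [-6, -9], so an eigenvector is (3, -2).
For λ=6: (A-λI) row 1 is [-9, -9], so an eigenvector is (-1, 1).
General solution: K_1e^(3t)(3,-2) + K_2e^(6t)(-1,1).
Applying x_1(0)=4, x_2(0)=4 gives K_1=8, K_2=20.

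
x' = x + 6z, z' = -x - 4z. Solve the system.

Coefficient matrix A = [[1, 6], [-1, -4]].
Characteristic polynomial det(A - λI) = λ^2 + 3λ + 2 = 0.
Eigenvalues λ = -1, -2.
For λ=-1: (A-λI) row 1 is [2, 6], so an eigenvector is (-3, 1).
For λ=-2: (A-λI) row 1 is [3, 6], so an eigenvector is (-2, 1).
General solution: c_1e^(-t)(-3,1) + c_2e^(-2t)(-2,1).

x(t) = -3c_1e^(-t) - 2c_2e^(-2t), z(t) = c_1e^(-t) + c_2e^(-2t)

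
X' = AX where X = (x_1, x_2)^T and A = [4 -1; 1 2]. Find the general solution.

x_1(t) = -c_1e^(3t) - c_2te^(3t) + c_2e^(3t), x_2(t) = -c_1e^(3t) - c_2te^(3t) + 2c_2e^(3t)

Coefficient matrix A = [[4, -1], [1, 2]].
Characteristic polynomial det(A - λI) = λ^2 - 6λ + 9 = 0.
Single eigenvalue λ = 3 with algebraic multiplicity 2.
Eigenvector v = (-1,-1); generalized eigenvector w with (A-λI)w=v is (1,2).
General solution: e^(3t)[c_1·v + c_2·(t·v + w)].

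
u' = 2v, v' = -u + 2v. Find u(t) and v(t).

u(t) = -c_1e^(t)sin(t) + c_1e^(t)cos(t) + c_2e^(t)sin(t) + c_2e^(t)cos(t), v(t) = -c_1e^(t)sin(t) + c_2e^(t)cos(t)

Coefficient matrix A = [[0, 2], [-1, 2]].
Characteristic polynomial det(A - λI) = λ^2 - 2λ + 2 = 0.
Eigenvalues λ = 1 ± i (complex conjugate pair).
For λ=1+i: an eigenvector is (1,0) - i(-1,-1) = (1 + i, 0 + i).
A real fundamental pair from Re and Im of e^((1+i)t)v: X_1 = e^(t)(cos(t)·(1,0) + sin(t)·(-1,-1)), X_2 = e^(t)(sin(t)·(1,0) - cos(t)·(-1,-1)).
General solution: c_1X_1 + c_2X_2.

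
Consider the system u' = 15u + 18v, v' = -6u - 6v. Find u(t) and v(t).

u(t) = 3K_1e^(3t) + 2K_2e^(6t), v(t) = -2K_1e^(3t) - K_2e^(6t)

Coefficient matrix A = [[15, 18], [-6, -6]].
Characteristic polynomial det(A - λI) = λ^2 - 9λ + 18 = 0.
Eigenvalues λ = 3, 6.
For λ=3: (A-λI) row 1 is [12, 18], so an eigenvector is (3, -2).
For λ=6: (A-λI) row 1 is [9, 18], so an eigenvector is (2, -1).
General solution: K_1e^(3t)(3,-2) + K_2e^(6t)(2,-1).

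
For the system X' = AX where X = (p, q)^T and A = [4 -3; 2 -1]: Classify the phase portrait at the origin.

A = [[4,-3],[2,-1]]; det(A-λI) = λ^2 - 3λ + 2.
λ = 2, 1: both positive.

unstable node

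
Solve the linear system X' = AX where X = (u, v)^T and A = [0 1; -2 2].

Coefficient matrix A = [[0, 1], [-2, 2]].
Characteristic polynomial det(A - λI) = λ^2 - 2λ + 2 = 0.
Eigenvalues λ = 1 ± i (complex conjugate pair).
For λ=1+i: an eigenvector is (-1,-1) - i(0,1) = (-1, -1 - i).
A real fundamental pair from Re and Im of e^((1+i)t)v: X_1 = e^(t)(cos(t)·(-1,-1) + sin(t)·(0,1)), X_2 = e^(t)(sin(t)·(-1,-1) - cos(t)·(0,1)).
General solution: c_1X_1 + c_2X_2.

u(t) = -c_1e^(t)cos(t) - c_2e^(t)sin(t), v(t) = c_1e^(t)sin(t) - c_1e^(t)cos(t) - c_2e^(t)sin(t) - c_2e^(t)cos(t)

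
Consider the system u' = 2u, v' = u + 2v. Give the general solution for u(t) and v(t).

u(t) = -K_2e^(2t), v(t) = -K_1e^(2t) - K_2te^(2t) + 3K_2e^(2t)

Coefficient matrix A = [[2, 0], [1, 2]].
Characteristic polynomial det(A - λI) = λ^2 - 4λ + 4 = 0.
Single eigenvalue λ = 2 with algebraic multiplicity 2.
Eigenvector v = (0,-1); generalized eigenvector w with (A-λI)w=v is (-1,3).
General solution: e^(2t)[K_1·v + K_2·(t·v + w)].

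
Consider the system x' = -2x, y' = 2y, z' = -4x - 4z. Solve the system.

x(t) = K_1e^(-2t), y(t) = K_2e^(2t), z(t) = -2K_1e^(-2t) + K_3e^(-4t)

Coefficient matrix A = [[-2, 0, 0], [0, 2, 0], [-4, 0, -4]].
det(A - λI) = 0 gives eigenvalues λ = -2, 2, -4.
For λ=-2: eigenvector (1,0,-2).
For λ=2: eigenvector (0,1,0).
For λ=-4: eigenvector (0,0,1).
General solution: K_1e^(-2t)(1,0,-2) + K_2e^(2t)(0,1,0) + K_3e^(-4t)(0,0,1).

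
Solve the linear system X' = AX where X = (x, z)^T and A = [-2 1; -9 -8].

x(t) = C_1e^(-5t) + C_2te^(-5t), z(t) = -3C_1e^(-5t) - 3C_2te^(-5t) + C_2e^(-5t)

Coefficient matrix A = [[-2, 1], [-9, -8]].
Characteristic polynomial det(A - λI) = λ^2 + 10λ + 25 = 0.
Single eigenvalue λ = -5 with algebraic multiplicity 2.
Eigenvector v = (1,-3); generalized eigenvector w with (A-λI)w=v is (0,1).
General solution: e^(-5t)[C_1·v + C_2·(t·v + w)].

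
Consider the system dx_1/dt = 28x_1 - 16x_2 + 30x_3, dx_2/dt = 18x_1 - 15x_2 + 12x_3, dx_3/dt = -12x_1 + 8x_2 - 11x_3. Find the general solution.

Coefficient matrix A = [[28, -16, 30], [18, -15, 12], [-12, 8, -11]].
det(A - λI) = 0 gives eigenvalues λ = 1, 4, -3.
For λ=1: eigenvector (-4,-3,2).
For λ=4: eigenvector (9,6,-4).
For λ=-3: eigenvector (-2,-2,1).
General solution: K_1e^(t)(-4,-3,2) + K_2e^(4t)(9,6,-4) + K_3e^(-3t)(-2,-2,1).

x_1(t) = -4K_1e^(t) + 9K_2e^(4t) - 2K_3e^(-3t), x_2(t) = -3K_1e^(t) + 6K_2e^(4t) - 2K_3e^(-3t), x_3(t) = 2K_1e^(t) - 4K_2e^(4t) + K_3e^(-3t)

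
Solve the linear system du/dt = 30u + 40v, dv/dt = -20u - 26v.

u(t) = -3c_1e^(2t)sin(4t) + c_1e^(2t)cos(4t) + c_2e^(2t)sin(4t) + 3c_2e^(2t)cos(4t), v(t) = 2c_1e^(2t)sin(4t) - c_1e^(2t)cos(4t) - c_2e^(2t)sin(4t) - 2c_2e^(2t)cos(4t)

Coefficient matrix A = [[30, 40], [-20, -26]].
Characteristic polynomial det(A - λI) = λ^2 - 4λ + 20 = 0.
Eigenvalues λ = 2 ± 4i (complex conjugate pair).
For λ=2+4i: an eigenvector is (1,-1) - i(-3,2) = (1 + 3i, -1 - 2i).
A real fundamental pair from Re and Im of e^((2+4i)t)v: X_1 = e^(2t)(cos(4t)·(1,-1) + sin(4t)·(-3,2)), X_2 = e^(2t)(sin(4t)·(1,-1) - cos(4t)·(-3,2)).
General solution: c_1X_1 + c_2X_2.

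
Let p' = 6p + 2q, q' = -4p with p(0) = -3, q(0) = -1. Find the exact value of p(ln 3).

A = [[6,2],[-4,0]]; eigenvalues λ = 2, 4.
Eigenvectors: (1,-2) for λ=2, (1,-1) for λ=4.
From the initial condition, c_1 = 4, c_2 = -7.
p(ln 3) = (4)(3^2)(1) + (-7)(3^4)(1) = -531.

-531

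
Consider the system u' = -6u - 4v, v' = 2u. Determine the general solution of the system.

Coefficient matrix A = [[-6, -4], [2, 0]].
Characteristic polynomial det(A - λI) = λ^2 + 6λ + 8 = 0.
Eigenvalues λ = -4, -2.
For λ=-4: (A-λI) row 1 is [-2, -4], so an eigenvector is (2, -1).
For λ=-2: (A-λI) row 1 is [-4, -4], so an eigenvector is (1, -1).
General solution: K_1e^(-4t)(2,-1) + K_2e^(-2t)(1,-1).

u(t) = 2K_1e^(-4t) + K_2e^(-2t), v(t) = -K_1e^(-4t) - K_2e^(-2t)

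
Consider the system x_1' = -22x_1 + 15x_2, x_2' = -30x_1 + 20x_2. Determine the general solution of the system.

x_1(t) = -2C_1e^(-t)sin(3t) + C_1e^(-t)cos(3t) + C_2e^(-t)sin(3t) + 2C_2e^(-t)cos(3t), x_2(t) = -3C_1e^(-t)sin(3t) + C_1e^(-t)cos(3t) + C_2e^(-t)sin(3t) + 3C_2e^(-t)cos(3t)

Coefficient matrix A = [[-22, 15], [-30, 20]].
Characteristic polynomial det(A - λI) = λ^2 + 2λ + 10 = 0.
Eigenvalues λ = -1 ± 3i (complex conjugate pair).
For λ=-1+3i: an eigenvector is (1,1) - i(-2,-3) = (1 + 2i, 1 + 3i).
A real fundamental pair from Re and Im of e^((-1+3i)t)v: X_1 = e^(-t)(cos(3t)·(1,1) + sin(3t)·(-2,-3)), X_2 = e^(-t)(sin(3t)·(1,1) - cos(3t)·(-2,-3)).
General solution: C_1X_1 + C_2X_2.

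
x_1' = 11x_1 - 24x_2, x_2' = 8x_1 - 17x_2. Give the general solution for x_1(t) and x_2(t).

x_1(t) = 2c_1e^(-t) + 3c_2e^(-5t), x_2(t) = c_1e^(-t) + 2c_2e^(-5t)

Coefficient matrix A = [[11, -24], [8, -17]].
Characteristic polynomial det(A - λI) = λ^2 + 6λ + 5 = 0.
Eigenvalues λ = -1, -5.
For λ=-1: (A-λI) row 1 is [12, -24], so an eigenvector is (2, 1).
For λ=-5: (A-λI) row 1 is [16, -24], so an eigenvector is (3, 2).
General solution: c_1e^(-t)(2,1) + c_2e^(-5t)(3,2).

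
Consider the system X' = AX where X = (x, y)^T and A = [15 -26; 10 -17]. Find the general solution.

x(t) = 3K_1e^(-t)sin(2t) + 2K_1e^(-t)cos(2t) + 2K_2e^(-t)sin(2t) - 3K_2e^(-t)cos(2t), y(t) = 2K_1e^(-t)sin(2t) + K_1e^(-t)cos(2t) + K_2e^(-t)sin(2t) - 2K_2e^(-t)cos(2t)

Coefficient matrix A = [[15, -26], [10, -17]].
Characteristic polynomial det(A - λI) = λ^2 + 2λ + 5 = 0.
Eigenvalues λ = -1 ± 2i (complex conjugate pair).
For λ=-1+2i: an eigenvector is (2,1) - i(3,2) = (2 - 3i, 1 - 2i).
A real fundamental pair from Re and Im of e^((-1+2i)t)v: X_1 = e^(-t)(cos(2t)·(2,1) + sin(2t)·(3,2)), X_2 = e^(-t)(sin(2t)·(2,1) - cos(2t)·(3,2)).
General solution: K_1X_1 + K_2X_2.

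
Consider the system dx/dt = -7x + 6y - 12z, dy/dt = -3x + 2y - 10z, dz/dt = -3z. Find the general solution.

x(t) = K_1e^(-t) - 2K_3e^(-4t), y(t) = K_1e^(-t) + 2K_2e^(-3t) - K_3e^(-4t), z(t) = K_2e^(-3t)

Coefficient matrix A = [[-7, 6, -12], [-3, 2, -10], [0, 0, -3]].
det(A - λI) = 0 gives eigenvalues λ = -1, -3, -4.
For λ=-1: eigenvector (1,1,0).
For λ=-3: eigenvector (0,2,1).
For λ=-4: eigenvector (-2,-1,0).
General solution: K_1e^(-t)(1,1,0) + K_2e^(-3t)(0,2,1) + K_3e^(-4t)(-2,-1,0).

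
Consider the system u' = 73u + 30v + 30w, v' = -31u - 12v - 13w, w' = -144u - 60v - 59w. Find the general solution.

u(t) = 3c_1e^(3t) - 2c_2e^(-2t), v(t) = -c_1e^(3t) + c_2e^(-2t) - c_3e^(t), w(t) = -6c_1e^(3t) + 4c_2e^(-2t) + c_3e^(t)

Coefficient matrix A = [[73, 30, 30], [-31, -12, -13], [-144, -60, -59]].
det(A - λI) = 0 gives eigenvalues λ = 3, -2, 1.
For λ=3: eigenvector (3,-1,-6).
For λ=-2: eigenvector (-2,1,4).
For λ=1: eigenvector (0,-1,1).
General solution: c_1e^(3t)(3,-1,-6) + c_2e^(-2t)(-2,1,4) + c_3e^(t)(0,-1,1).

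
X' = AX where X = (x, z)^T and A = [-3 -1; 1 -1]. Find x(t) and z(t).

Coefficient matrix A = [[-3, -1], [1, -1]].
Characteristic polynomial det(A - λI) = λ^2 + 4λ + 4 = 0.
Single eigenvalue λ = -2 with algebraic multiplicity 2.
Eigenvector v = (1,-1); generalized eigenvector w with (A-λI)w=v is (2,-3).
General solution: e^(-2t)[c_1·v + c_2·(t·v + w)].

x(t) = c_1e^(-2t) + c_2te^(-2t) + 2c_2e^(-2t), z(t) = -c_1e^(-2t) - c_2te^(-2t) - 3c_2e^(-2t)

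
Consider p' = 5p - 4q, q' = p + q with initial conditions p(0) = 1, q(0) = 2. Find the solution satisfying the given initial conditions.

p(t) = -6te^(3t) + e^(3t), q(t) = -3te^(3t) + 2e^(3t)

Coefficient matrix A = [[5, -4], [1, 1]].
Characteristic polynomial det(A - λI) = λ^2 - 6λ + 9 = 0.
Single eigenvalue λ = 3 with algebraic multiplicity 2.
Eigenvector v = (2,1); generalized eigenvector w with (A-λI)w=v is (1,0).
General solution: e^(3t)[c_1·v + c_2·(t·v + w)].
Applying p(0)=1, q(0)=2 gives c_1=2, c_2=-3.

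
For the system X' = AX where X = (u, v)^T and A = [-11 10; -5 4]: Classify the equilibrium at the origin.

stable node

A = [[-11,10],[-5,4]]; det(A-λI) = λ^2 + 7λ + 6.
λ = -1, -6: both negative.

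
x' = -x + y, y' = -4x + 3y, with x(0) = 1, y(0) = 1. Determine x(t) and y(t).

x(t) = -te^(t) + e^(t), y(t) = -2te^(t) + e^(t)

Coefficient matrix A = [[-1, 1], [-4, 3]].
Characteristic polynomial det(A - λI) = λ^2 - 2λ + 1 = 0.
Single eigenvalue λ = 1 with algebraic multiplicity 2.
Eigenvector v = (-1,-2); generalized eigenvector w with (A-λI)w=v is (0,-1).
General solution: e^(t)[C_1·v + C_2·(t·v + w)].
Applying x(0)=1, y(0)=1 gives C_1=-1, C_2=1.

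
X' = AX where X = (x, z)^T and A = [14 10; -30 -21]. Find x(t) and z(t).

Coefficient matrix A = [[14, 10], [-30, -21]].
Characteristic polynomial det(A - λI) = λ^2 + 7λ + 6 = 0.
Eigenvalues λ = -6, -1.
For λ=-6: (A-λI) row 1 is [20, 10], so an eigenvector is (-1, 2).
For λ=-1: (A-λI) row 1 is [15, 10], so an eigenvector is (2, -3).
General solution: K_1e^(-6t)(-1,2) + K_2e^(-t)(2,-3).

x(t) = -K_1e^(-6t) + 2K_2e^(-t), z(t) = 2K_1e^(-6t) - 3K_2e^(-t)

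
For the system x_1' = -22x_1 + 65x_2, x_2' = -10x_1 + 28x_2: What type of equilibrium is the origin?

unstable spiral

A = [[-22,65],[-10,28]]; det(A-λI) = λ^2 - 6λ + 34.
λ = 3 ± 5i: positive real part.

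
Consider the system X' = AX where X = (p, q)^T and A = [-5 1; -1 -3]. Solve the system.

p(t) = C_1e^(-4t) + C_2te^(-4t) - 2C_2e^(-4t), q(t) = C_1e^(-4t) + C_2te^(-4t) - C_2e^(-4t)

Coefficient matrix A = [[-5, 1], [-1, -3]].
Characteristic polynomial det(A - λI) = λ^2 + 8λ + 16 = 0.
Single eigenvalue λ = -4 with algebraic multiplicity 2.
Eigenvector v = (1,1); generalized eigenvector w with (A-λI)w=v is (-2,-1).
General solution: e^(-4t)[C_1·v + C_2·(t·v + w)].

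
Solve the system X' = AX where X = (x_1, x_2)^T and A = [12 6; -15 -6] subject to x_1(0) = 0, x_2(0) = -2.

x_1(t) = -4e^(3t)sin(3t), x_2(t) = 6e^(3t)sin(3t) - 2e^(3t)cos(3t)

Coefficient matrix A = [[12, 6], [-15, -6]].
Characteristic polynomial det(A - λI) = λ^2 - 6λ + 18 = 0.
Eigenvalues λ = 3 ± 3i (complex conjugate pair).
For λ=3+3i: an eigenvector is (-1,2) - i(1,-1) = (-1 - i, 2 + i).
A real fundamental pair from Re and Im of e^((3+3i)t)v: X_1 = e^(3t)(cos(3t)·(-1,2) + sin(3t)·(1,-1)), X_2 = e^(3t)(sin(3t)·(-1,2) - cos(3t)·(1,-1)).
General solution: K_1X_1 + K_2X_2.
Applying x_1(0)=0, x_2(0)=-2 gives K_1=-2, K_2=2.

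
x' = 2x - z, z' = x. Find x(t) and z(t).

x(t) = -C_1e^(t) - C_2te^(t) - 2C_2e^(t), z(t) = -C_1e^(t) - C_2te^(t) - C_2e^(t)

Coefficient matrix A = [[2, -1], [1, 0]].
Characteristic polynomial det(A - λI) = λ^2 - 2λ + 1 = 0.
Single eigenvalue λ = 1 with algebraic multiplicity 2.
Eigenvector v = (-1,-1); generalized eigenvector w with (A-λI)w=v is (-2,-1).
General solution: e^(t)[C_1·v + C_2·(t·v + w)].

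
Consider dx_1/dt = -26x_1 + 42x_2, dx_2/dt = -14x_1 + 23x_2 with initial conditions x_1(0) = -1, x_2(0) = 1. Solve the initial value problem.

Coefficient matrix A = [[-26, 42], [-14, 23]].
Characteristic polynomial det(A - λI) = λ^2 + 3λ - 10 = 0.
Eigenvalues λ = 2, -5.
For λ=2: (A-λI) row 1 is [-28, 42], so an eigenvector is (3, 2).
For λ=-5: (A-λI) row 1 is [-21, 42], so an eigenvector is (2, 1).
General solution: K_1e^(2t)(3,2) + K_2e^(-5t)(2,1).
Applying x_1(0)=-1, x_2(0)=1 gives K_1=3, K_2=-5.

x_1(t) = 9e^(2t) - 10e^(-5t), x_2(t) = 6e^(2t) - 5e^(-5t)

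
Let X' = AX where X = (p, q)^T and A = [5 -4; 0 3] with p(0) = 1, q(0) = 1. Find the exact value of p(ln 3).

A = [[5,-4],[0,3]]; eigenvalues λ = 5, 3.
Eigenvectors: (-1,0) for λ=5, (-2,-1) for λ=3.
From the initial condition, c_1 = 1, c_2 = -1.
p(ln 3) = (1)(3^5)(-1) + (-1)(3^3)(-2) = -189.

-189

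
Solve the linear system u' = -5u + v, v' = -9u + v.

Coefficient matrix A = [[-5, 1], [-9, 1]].
Characteristic polynomial det(A - λI) = λ^2 + 4λ + 4 = 0.
Single eigenvalue λ = -2 with algebraic multiplicity 2.
Eigenvector v = (-1,-3); generalized eigenvector w with (A-λI)w=v is (1,2).
General solution: e^(-2t)[c_1·v + c_2·(t·v + w)].

u(t) = -c_1e^(-2t) - c_2te^(-2t) + c_2e^(-2t), v(t) = -3c_1e^(-2t) - 3c_2te^(-2t) + 2c_2e^(-2t)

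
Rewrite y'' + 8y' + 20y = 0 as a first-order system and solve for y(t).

y(t) = C_1e^(-4t)cos(2t) + C_2e^(-4t)sin(2t)

Let x_1 = y, x_2 = y'. Then x_1' = x_2 and x_2' = -20x_1 - 8x_2.
A = [[0,1],[-20,-8]]; det(A-λI) = λ^2 + 8λ + 20.
Eigenvalues λ = -4 ± 2i.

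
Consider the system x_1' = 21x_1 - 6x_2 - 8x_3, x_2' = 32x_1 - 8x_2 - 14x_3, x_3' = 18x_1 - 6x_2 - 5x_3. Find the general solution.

x_1(t) = -2c_1e^(4t) - 2c_2e^(3t) + c_3e^(t), x_2(t) = -3c_1e^(4t) - 2c_2e^(3t) + 2c_3e^(t), x_3(t) = -2c_1e^(4t) - 3c_2e^(3t) + c_3e^(t)

Coefficient matrix A = [[21, -6, -8], [32, -8, -14], [18, -6, -5]].
det(A - λI) = 0 gives eigenvalues λ = 4, 3, 1.
For λ=4: eigenvector (-2,-3,-2).
For λ=3: eigenvector (-2,-2,-3).
For λ=1: eigenvector (1,2,1).
General solution: c_1e^(4t)(-2,-3,-2) + c_2e^(3t)(-2,-2,-3) + c_3e^(t)(1,2,1).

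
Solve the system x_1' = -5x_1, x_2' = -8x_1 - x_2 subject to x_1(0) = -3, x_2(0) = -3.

Coefficient matrix A = [[-5, 0], [-8, -1]].
Characteristic polynomial det(A - λI) = λ^2 + 6λ + 5 = 0.
Eigenvalues λ = -5, -1.
For λ=-5: (A-λI) row 2 is [-8, 4], so an eigenvector is (-1, -2).
For λ=-1: (A-λI) row 1 is [-4, 0], so an eigenvector is (0, -1).
General solution: c_1e^(-5t)(-1,-2) + c_2e^(-t)(0,-1).
Applying x_1(0)=-3, x_2(0)=-3 gives c_1=3, c_2=-3.

x_1(t) = -3e^(-5t), x_2(t) = 3e^(-t) - 6e^(-5t)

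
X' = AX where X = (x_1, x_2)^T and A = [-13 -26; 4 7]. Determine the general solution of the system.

x_1(t) = -2K_1e^(-3t)sin(2t) + 3K_1e^(-3t)cos(2t) + 3K_2e^(-3t)sin(2t) + 2K_2e^(-3t)cos(2t), x_2(t) = K_1e^(-3t)sin(2t) - K_1e^(-3t)cos(2t) - K_2e^(-3t)sin(2t) - K_2e^(-3t)cos(2t)

Coefficient matrix A = [[-13, -26], [4, 7]].
Characteristic polynomial det(A - λI) = λ^2 + 6λ + 13 = 0.
Eigenvalues λ = -3 ± 2i (complex conjugate pair).
For λ=-3+2i: an eigenvector is (3,-1) - i(-2,1) = (3 + 2i, -1 - i).
A real fundamental pair from Re and Im of e^((-3+2i)t)v: X_1 = e^(-3t)(cos(2t)·(3,-1) + sin(2t)·(-2,1)), X_2 = e^(-3t)(sin(2t)·(3,-1) - cos(2t)·(-2,1)).
General solution: K_1X_1 + K_2X_2.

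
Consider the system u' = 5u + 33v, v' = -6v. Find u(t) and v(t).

Coefficient matrix A = [[5, 33], [0, -6]].
Characteristic polynomial det(A - λI) = λ^2 + λ - 30 = 0.
Eigenvalues λ = -6, 5.
For λ=-6: (A-λI) row 1 is [11, 33], so an eigenvector is (3, -1).
For λ=5: (A-λI) row 1 is [0, 33], so an eigenvector is (1, 0).
General solution: c_1e^(-6t)(3,-1) + c_2e^(5t)(1,0).

u(t) = 3c_1e^(-6t) + c_2e^(5t), v(t) = -c_1e^(-6t)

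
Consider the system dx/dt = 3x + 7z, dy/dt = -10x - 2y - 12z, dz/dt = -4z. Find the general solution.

Coefficient matrix A = [[3, 0, 7], [-10, -2, -12], [0, 0, -4]].
det(A - λI) = 0 gives eigenvalues λ = -4, -2, 3.
For λ=-4: eigenvector (-1,1,1).
For λ=-2: eigenvector (0,1,0).
For λ=3: eigenvector (1,-2,0).
General solution: C_1e^(-4t)(-1,1,1) + C_2e^(-2t)(0,1,0) + C_3e^(3t)(1,-2,0).

x(t) = -C_1e^(-4t) + C_3e^(3t), y(t) = C_1e^(-4t) + C_2e^(-2t) - 2C_3e^(3t), z(t) = C_1e^(-4t)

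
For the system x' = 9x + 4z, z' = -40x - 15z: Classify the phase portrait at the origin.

A = [[9,4],[-40,-15]]; det(A-λI) = λ^2 + 6λ + 25.
λ = -3 ± 4i: negative real part.

stable spiral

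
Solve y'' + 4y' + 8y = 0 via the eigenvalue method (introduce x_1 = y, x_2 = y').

y(t) = c_1e^(-2t)cos(2t) + c_2e^(-2t)sin(2t)

Let x_1 = y, x_2 = y'. Then x_1' = x_2 and x_2' = -8x_1 - 4x_2.
A = [[0,1],[-8,-4]]; det(A-λI) = λ^2 + 4λ + 8.
Eigenvalues λ = -2 ± 2i.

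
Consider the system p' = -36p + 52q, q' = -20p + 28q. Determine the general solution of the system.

Coefficient matrix A = [[-36, 52], [-20, 28]].
Characteristic polynomial det(A - λI) = λ^2 + 8λ + 32 = 0.
Eigenvalues λ = -4 ± 4i (complex conjugate pair).
For λ=-4+4i: an eigenvector is (2,1) - i(-3,-2) = (2 + 3i, 1 + 2i).
A real fundamental pair from Re and Im of e^((-4+4i)t)v: X_1 = e^(-4t)(cos(4t)·(2,1) + sin(4t)·(-3,-2)), X_2 = e^(-4t)(sin(4t)·(2,1) - cos(4t)·(-3,-2)).
General solution: K_1X_1 + K_2X_2.

p(t) = -3K_1e^(-4t)sin(4t) + 2K_1e^(-4t)cos(4t) + 2K_2e^(-4t)sin(4t) + 3K_2e^(-4t)cos(4t), q(t) = -2K_1e^(-4t)sin(4t) + K_1e^(-4t)cos(4t) + K_2e^(-4t)sin(4t) + 2K_2e^(-4t)cos(4t)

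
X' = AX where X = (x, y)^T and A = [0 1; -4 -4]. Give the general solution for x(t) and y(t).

Coefficient matrix A = [[0, 1], [-4, -4]].
Characteristic polynomial det(A - λI) = λ^2 + 4λ + 4 = 0.
Single eigenvalue λ = -2 with algebraic multiplicity 2.
Eigenvector v = (-1,2); generalized eigenvector w with (A-λI)w=v is (-2,3).
General solution: e^(-2t)[C_1·v + C_2·(t·v + w)].

x(t) = -C_1e^(-2t) - C_2te^(-2t) - 2C_2e^(-2t), y(t) = 2C_1e^(-2t) + 2C_2te^(-2t) + 3C_2e^(-2t)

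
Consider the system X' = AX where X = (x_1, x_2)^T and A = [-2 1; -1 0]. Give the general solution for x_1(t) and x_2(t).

x_1(t) = c_1e^(-t) + c_2te^(-t) - 3c_2e^(-t), x_2(t) = c_1e^(-t) + c_2te^(-t) - 2c_2e^(-t)

Coefficient matrix A = [[-2, 1], [-1, 0]].
Characteristic polynomial det(A - λI) = λ^2 + 2λ + 1 = 0.
Single eigenvalue λ = -1 with algebraic multiplicity 2.
Eigenvector v = (1,1); generalized eigenvector w with (A-λI)w=v is (-3,-2).
General solution: e^(-t)[c_1·v + c_2·(t·v + w)].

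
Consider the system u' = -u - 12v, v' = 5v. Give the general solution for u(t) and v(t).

Coefficient matrix A = [[-1, -12], [0, 5]].
Characteristic polynomial det(A - λI) = λ^2 - 4λ - 5 = 0.
Eigenvalues λ = 5, -1.
For λ=5: (A-λI) row 1 is [-6, -12], so an eigenvector is (-2, 1).
For λ=-1: (A-λI) row 1 is [0, -12], so an eigenvector is (-1, 0).
General solution: K_1e^(5t)(-2,1) + K_2e^(-t)(-1,0).

u(t) = -2K_1e^(5t) - K_2e^(-t), v(t) = K_1e^(5t)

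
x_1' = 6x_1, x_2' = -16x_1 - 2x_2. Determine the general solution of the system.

x_1(t) = -c_1e^(6t), x_2(t) = 2c_1e^(6t) + c_2e^(-2t)

Coefficient matrix A = [[6, 0], [-16, -2]].
Characteristic polynomial det(A - λI) = λ^2 - 4λ - 12 = 0.
Eigenvalues λ = 6, -2.
For λ=6: (A-λI) row 2 is [-16, -8], so an eigenvector is (-1, 2).
For λ=-2: (A-λI) row 1 is [8, 0], so an eigenvector is (0, 1).
General solution: c_1e^(6t)(-1,2) + c_2e^(-2t)(0,1).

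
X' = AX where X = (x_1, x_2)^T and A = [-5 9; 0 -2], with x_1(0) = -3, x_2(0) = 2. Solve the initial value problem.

Coefficient matrix A = [[-5, 9], [0, -2]].
Characteristic polynomial det(A - λI) = λ^2 + 7λ + 10 = 0.
Eigenvalues λ = -2, -5.
For λ=-2: (A-λI) row 1 is [-3, 9], so an eigenvector is (3, 1).
For λ=-5: (A-λI) row 1 is [0, 9], so an eigenvector is (1, 0).
General solution: C_1e^(-2t)(3,1) + C_2e^(-5t)(1,0).
Applying x_1(0)=-3, x_2(0)=2 gives C_1=2, C_2=-9.

x_1(t) = 6e^(-2t) - 9e^(-5t), x_2(t) = 2e^(-2t)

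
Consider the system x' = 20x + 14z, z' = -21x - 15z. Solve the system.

x(t) = 2c_1e^(-t) - c_2e^(6t), z(t) = -3c_1e^(-t) + c_2e^(6t)

Coefficient matrix A = [[20, 14], [-21, -15]].
Characteristic polynomial det(A - λI) = λ^2 - 5λ - 6 = 0.
Eigenvalues λ = -1, 6.
For λ=-1: (A-λI) row 1 is [21, 14], so an eigenvector is (2, -3).
For λ=6: (A-λI) row 1 is [14, 14], so an eigenvector is (-1, 1).
General solution: c_1e^(-t)(2,-3) + c_2e^(6t)(-1,1).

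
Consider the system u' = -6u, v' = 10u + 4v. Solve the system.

Coefficient matrix A = [[-6, 0], [10, 4]].
Characteristic polynomial det(A - λI) = λ^2 + 2λ - 24 = 0.
Eigenvalues λ = 4, -6.
For λ=4: (A-λI) row 1 is [-10, 0], so an eigenvector is (0, 1).
For λ=-6: (A-λI) row 2 is [10, 10], so an eigenvector is (1, -1).
General solution: C_1e^(4t)(0,1) + C_2e^(-6t)(1,-1).

u(t) = C_2e^(-6t), v(t) = C_1e^(4t) - C_2e^(-6t)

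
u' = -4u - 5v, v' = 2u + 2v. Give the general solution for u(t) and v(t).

u(t) = -K_1e^(-t)sin(t) + 2K_1e^(-t)cos(t) + 2K_2e^(-t)sin(t) + K_2e^(-t)cos(t), v(t) = K_1e^(-t)sin(t) - K_1e^(-t)cos(t) - K_2e^(-t)sin(t) - K_2e^(-t)cos(t)

Coefficient matrix A = [[-4, -5], [2, 2]].
Characteristic polynomial det(A - λI) = λ^2 + 2λ + 2 = 0.
Eigenvalues λ = -1 ± i (complex conjugate pair).
For λ=-1+i: an eigenvector is (2,-1) - i(-1,1) = (2 + i, -1 - i).
A real fundamental pair from Re and Im of e^((-1+i)t)v: X_1 = e^(-t)(cos(t)·(2,-1) + sin(t)·(-1,1)), X_2 = e^(-t)(sin(t)·(2,-1) - cos(t)·(-1,1)).
General solution: K_1X_1 + K_2X_2.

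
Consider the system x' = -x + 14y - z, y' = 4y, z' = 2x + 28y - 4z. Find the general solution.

x(t) = 2K_1e^(4t) + K_2e^(-3t) - K_3e^(-2t), y(t) = K_1e^(4t), z(t) = 4K_1e^(4t) + 2K_2e^(-3t) - K_3e^(-2t)

Coefficient matrix A = [[-1, 14, -1], [0, 4, 0], [2, 28, -4]].
det(A - λI) = 0 gives eigenvalues λ = 4, -3, -2.
For λ=4: eigenvector (2,1,4).
For λ=-3: eigenvector (1,0,2).
For λ=-2: eigenvector (-1,0,-1).
General solution: K_1e^(4t)(2,1,4) + K_2e^(-3t)(1,0,2) + K_3e^(-2t)(-1,0,-1).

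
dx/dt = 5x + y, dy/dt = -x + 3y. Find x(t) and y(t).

Coefficient matrix A = [[5, 1], [-1, 3]].
Characteristic polynomial det(A - λI) = λ^2 - 8λ + 16 = 0.
Single eigenvalue λ = 4 with algebraic multiplicity 2.
Eigenvector v = (1,-1); generalized eigenvector w with (A-λI)w=v is (0,1).
General solution: e^(4t)[C_1·v + C_2·(t·v + w)].

x(t) = C_1e^(4t) + C_2te^(4t), y(t) = -C_1e^(4t) - C_2te^(4t) + C_2e^(4t)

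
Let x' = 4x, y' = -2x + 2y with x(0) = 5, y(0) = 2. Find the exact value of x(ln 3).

A = [[4,0],[-2,2]]; eigenvalues λ = 2, 4.
Eigenvectors: (0,-1) for λ=2, (1,-1) for λ=4.
From the initial condition, c_1 = -7, c_2 = 5.
x(ln 3) = (-7)(3^2)(0) + (5)(3^4)(1) = 405.

405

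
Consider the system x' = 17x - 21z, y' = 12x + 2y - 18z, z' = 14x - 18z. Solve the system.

Coefficient matrix A = [[17, 0, -21], [12, 2, -18], [14, 0, -18]].
det(A - λI) = 0 gives eigenvalues λ = 3, 2, -4.
For λ=3: eigenvector (-3,0,-2).
For λ=2: eigenvector (0,1,0).
For λ=-4: eigenvector (-1,-1,-1).
General solution: C_1e^(3t)(-3,0,-2) + C_2e^(2t)(0,1,0) + C_3e^(-4t)(-1,-1,-1).

x(t) = -3C_1e^(3t) - C_3e^(-4t), y(t) = C_2e^(2t) - C_3e^(-4t), z(t) = -2C_1e^(3t) - C_3e^(-4t)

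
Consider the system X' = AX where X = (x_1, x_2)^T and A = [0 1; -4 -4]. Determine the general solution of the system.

Coefficient matrix A = [[0, 1], [-4, -4]].
Characteristic polynomial det(A - λI) = λ^2 + 4λ + 4 = 0.
Single eigenvalue λ = -2 with algebraic multiplicity 2.
Eigenvector v = (1,-2); generalized eigenvector w with (A-λI)w=v is (2,-3).
General solution: e^(-2t)[K_1·v + K_2·(t·v + w)].

x_1(t) = K_1e^(-2t) + K_2te^(-2t) + 2K_2e^(-2t), x_2(t) = -2K_1e^(-2t) - 2K_2te^(-2t) - 3K_2e^(-2t)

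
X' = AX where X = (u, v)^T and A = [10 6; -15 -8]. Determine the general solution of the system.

Coefficient matrix A = [[10, 6], [-15, -8]].
Characteristic polynomial det(A - λI) = λ^2 - 2λ + 10 = 0.
Eigenvalues λ = 1 ± 3i (complex conjugate pair).
For λ=1+3i: an eigenvector is (1,-2) - i(-1,1) = (1 + i, -2 - i).
A real fundamental pair from Re and Im of e^((1+3i)t)v: X_1 = e^(t)(cos(3t)·(1,-2) + sin(3t)·(-1,1)), X_2 = e^(t)(sin(3t)·(1,-2) - cos(3t)·(-1,1)).
General solution: C_1X_1 + C_2X_2.

u(t) = -C_1e^(t)sin(3t) + C_1e^(t)cos(3t) + C_2e^(t)sin(3t) + C_2e^(t)cos(3t), v(t) = C_1e^(t)sin(3t) - 2C_1e^(t)cos(3t) - 2C_2e^(t)sin(3t) - C_2e^(t)cos(3t)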